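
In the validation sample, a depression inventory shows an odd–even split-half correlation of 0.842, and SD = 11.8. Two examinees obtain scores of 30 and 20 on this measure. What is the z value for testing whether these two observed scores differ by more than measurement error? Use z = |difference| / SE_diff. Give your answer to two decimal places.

2.05

Spearman-Brown: r = 2(0.842) / (1 + 0.842) = 1.6840 / 1.8420 ≈ 0.9142
SEM = 11.8000 * √(1 − 0.9142) = 11.8000 * √0.0858 ≈ 11.8000 * 0.2929 ≈ 3.4559
SE_diff = SEM * √2 ≈ 3.4559 * 1.4142 ≈ 4.8874
z = |30 − 20| / 4.8874 = 10 / 4.8874 ≈ 2.0461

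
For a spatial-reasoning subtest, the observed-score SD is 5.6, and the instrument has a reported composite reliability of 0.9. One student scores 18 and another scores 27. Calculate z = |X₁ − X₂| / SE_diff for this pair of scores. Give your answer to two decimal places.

3.59

SEM = 5.600·√(1 − 0.900) ≈ 1.771
SE_diff = SEM · √2 ≈ 1.771 · 1.414 ≈ 2.504
z = 9 / 2.504 ≈ 3.594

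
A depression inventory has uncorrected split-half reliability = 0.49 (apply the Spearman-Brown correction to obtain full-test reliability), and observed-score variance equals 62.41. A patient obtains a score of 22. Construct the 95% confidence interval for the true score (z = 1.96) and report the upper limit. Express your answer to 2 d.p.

σ = 62.41^(1/2) = 7.90000
Full-length reliability (Spearman-Brown) = 2(0.49)/(1+0.49) ≈ 0.65772
SEM = 7.90000 * √(1 − 0.65772) = 7.90000 * √0.34228 ≈ 7.90000 * 0.58505 ≈ 4.62188
Margin = 1.96 * 4.62188 ≈ 9.05889
Upper bound: 22 + 9.05889 = 31.05889

31.06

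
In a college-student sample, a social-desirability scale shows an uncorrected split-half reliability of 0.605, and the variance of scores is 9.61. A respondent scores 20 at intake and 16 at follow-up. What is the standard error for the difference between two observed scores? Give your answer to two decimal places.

SD = √9.61 = 3.1000
Spearman-Brown: r = 2(0.605) / (1 + 0.605) = 1.2100 / 1.6050 ≈ 0.7539
SEM = 3.1000×√(1 − 0.7539) ≈ 1.5379
SE_diff = SEM × √2 ≈ 1.5379 × 1.4142 ≈ 2.1749

2.17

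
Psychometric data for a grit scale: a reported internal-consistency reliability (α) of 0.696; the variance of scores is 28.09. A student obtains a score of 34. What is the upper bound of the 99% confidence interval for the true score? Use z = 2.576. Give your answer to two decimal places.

SD = √28.09 = 5.3000
SEM = 5.3000×√(1 − 0.6960) ≃ 2.9222
Margin = 2.576 × 2.9222 ≃ 7.5276
Upper limit = 34 + 7.5276 ≃ 41.5276

41.53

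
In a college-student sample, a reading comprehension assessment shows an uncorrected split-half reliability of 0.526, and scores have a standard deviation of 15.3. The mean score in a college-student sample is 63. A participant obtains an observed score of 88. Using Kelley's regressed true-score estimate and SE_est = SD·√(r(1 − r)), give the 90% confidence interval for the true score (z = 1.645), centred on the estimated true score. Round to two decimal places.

[68.59, 91.88]

Spearman-Brown: r = 2(0.526) / (1 + 0.526) = 1.052 / 1.526 ≈ 0.689
Estimated true score = 0.689*88 + (1 − 0.689)*63 ≈ 80.235
SE_est = SD * √(r(1 − r)) = 15.300 * √0.214 ≈ 15.300 * 0.463 ≈ 7.080
CI = 80.235 ± 1.645 * 7.080 → [68.588, 91.881]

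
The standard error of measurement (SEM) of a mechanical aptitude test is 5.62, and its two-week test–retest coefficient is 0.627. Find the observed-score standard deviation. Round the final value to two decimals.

σ = SEM·(1 − r)^(−1/2) ≈ 5.62·1.6374 ≈ 9.2020

9.20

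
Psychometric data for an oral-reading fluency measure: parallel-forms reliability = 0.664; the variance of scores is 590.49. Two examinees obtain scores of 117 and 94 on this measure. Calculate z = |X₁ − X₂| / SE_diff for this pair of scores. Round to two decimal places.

1.15

σ = 590.49^(1/2) = 24.3000
SEM = 24.3000 · √(1 − 0.6640) = 24.3000 · √0.3360 ≈ 24.3000 · 0.5797 ≈ 14.0856
SE_diff = SEM · √2 ≈ 14.0856 · 1.4142 ≈ 19.9201
z = |117 − 94| / 19.9201 = 23 / 19.9201 ≈ 1.1546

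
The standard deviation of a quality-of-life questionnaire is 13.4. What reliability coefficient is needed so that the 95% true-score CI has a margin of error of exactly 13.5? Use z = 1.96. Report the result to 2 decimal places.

SEM needed = half-width / z = 13.5/1.96 ≈ 6.8878
r = 1 − (SEM / SD)² = 1 − (6.8878 / 13.4)² ≈ 1 − 0.2642 ≈ 0.7358

0.74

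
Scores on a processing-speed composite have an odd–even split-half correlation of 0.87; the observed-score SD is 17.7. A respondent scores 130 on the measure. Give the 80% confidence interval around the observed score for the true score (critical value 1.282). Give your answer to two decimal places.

[124.02, 135.98]

Full-length reliability (Spearman-Brown) = 2(0.87)/(1+0.87) ≈ 0.9305
SEM = 17.7000·√(1 − 0.9305) ≈ 4.6669
1.282 · SEM ≈ 5.9829
CI = 130 ± 5.9829 → [124.0171, 135.9829]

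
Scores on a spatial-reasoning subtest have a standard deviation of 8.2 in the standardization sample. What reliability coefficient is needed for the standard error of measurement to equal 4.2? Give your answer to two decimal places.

Required reliability = 1 − (SEM/SD)² = 1 − 0.26234 ≈ 0.73766

0.74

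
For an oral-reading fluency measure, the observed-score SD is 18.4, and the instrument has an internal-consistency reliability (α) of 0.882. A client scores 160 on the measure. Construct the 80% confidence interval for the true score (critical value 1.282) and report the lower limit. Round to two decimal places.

151.90

SEM = 18.400×√(1 − 0.882) ≈ 6.321
1.282 × SEM ≈ 8.103
Lower limit = 160 − 8.103 ≈ 151.897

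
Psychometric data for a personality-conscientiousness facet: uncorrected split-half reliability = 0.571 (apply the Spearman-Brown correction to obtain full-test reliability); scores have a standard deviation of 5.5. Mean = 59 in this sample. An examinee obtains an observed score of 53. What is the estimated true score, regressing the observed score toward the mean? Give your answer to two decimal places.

Spearman-Brown: r = 2(0.571) / (1 + 0.571) = 1.142 / 1.571 ≃ 0.727
T̂ = r·X + (1 − r)·M = 0.727·53 + 0.273·59 ≃ 38.527 + 16.111 ≃ 54.638

54.64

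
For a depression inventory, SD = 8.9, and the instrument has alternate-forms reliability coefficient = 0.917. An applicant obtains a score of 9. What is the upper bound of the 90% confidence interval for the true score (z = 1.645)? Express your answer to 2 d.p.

13.22

SEM = 8.9000 × √(1 − 0.9170) = 8.9000 × √0.0830 ≈ 8.9000 × 0.2881 ≈ 2.5641
Half-width = 1.645×2.5641 ≈ 4.2179
Upper limit = 9 + 4.2179 ≈ 13.2179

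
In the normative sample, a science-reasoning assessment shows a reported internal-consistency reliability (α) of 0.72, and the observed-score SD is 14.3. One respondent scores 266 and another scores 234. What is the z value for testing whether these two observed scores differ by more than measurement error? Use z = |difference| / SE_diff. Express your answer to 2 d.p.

2.99

SEM = 14.3000 · √(1 − 0.7200) = 14.3000 · √0.2800 ≈ 14.3000 · 0.5292 ≈ 7.5668
Standard error of the difference = 7.5668·√2 ≈ 10.7011
z = 32 / 10.7011 ≈ 2.9903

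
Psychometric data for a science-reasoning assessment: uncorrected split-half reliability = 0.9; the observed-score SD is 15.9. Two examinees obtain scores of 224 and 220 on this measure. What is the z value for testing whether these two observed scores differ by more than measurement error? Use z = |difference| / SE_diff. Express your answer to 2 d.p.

Full-length reliability (Spearman-Brown) = 2(0.9)/(1+0.9) ≈ 0.947
The standard error of measurement is 15.900·√(1 − 0.947) ≈ 15.900·0.229 ≈ 3.648.
Standard error of the difference = 3.648·√2 ≈ 5.159
z = |224 − 220| / 5.159 = 4 / 5.159 ≈ 0.775

0.78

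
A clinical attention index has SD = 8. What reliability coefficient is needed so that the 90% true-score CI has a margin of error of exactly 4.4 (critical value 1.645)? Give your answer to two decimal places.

0.89

SEM needed = half-width / z = 4.4/1.645 ≃ 2.67477
Required reliability = 1 − (SEM/SD)² = 1 − 0.11179 ≃ 0.88821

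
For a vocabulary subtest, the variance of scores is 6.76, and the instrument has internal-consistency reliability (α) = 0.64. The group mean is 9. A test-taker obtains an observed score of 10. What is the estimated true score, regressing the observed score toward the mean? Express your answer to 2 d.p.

Estimated true score = 0.640*10 + (1 − 0.640)*9 ≈ 9.640

9.64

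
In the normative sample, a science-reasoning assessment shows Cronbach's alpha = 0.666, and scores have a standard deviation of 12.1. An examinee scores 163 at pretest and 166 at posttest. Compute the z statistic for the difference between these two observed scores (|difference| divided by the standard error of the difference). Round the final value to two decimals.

0.30

The standard error of measurement is 12.10000·√(1 − 0.66600) ≈ 12.10000·0.57793 ≈ 6.99292.
SE_diff = SEM · √2 ≈ 6.99292 · 1.41421 ≈ 9.88948
z = 3 / 9.88948 ≈ 0.30335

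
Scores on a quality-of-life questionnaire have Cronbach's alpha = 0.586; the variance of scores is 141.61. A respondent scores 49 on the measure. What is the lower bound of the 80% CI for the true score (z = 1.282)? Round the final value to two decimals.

39.18

SD = √141.61 = 11.900
SEM = 11.900 * √(1 − 0.586) = 11.900 * √0.414 ≈ 11.900 * 0.643 ≈ 7.657
Margin = 1.282 * 7.657 ≈ 9.816
Lower limit = 49 − 9.816 ≈ 39.184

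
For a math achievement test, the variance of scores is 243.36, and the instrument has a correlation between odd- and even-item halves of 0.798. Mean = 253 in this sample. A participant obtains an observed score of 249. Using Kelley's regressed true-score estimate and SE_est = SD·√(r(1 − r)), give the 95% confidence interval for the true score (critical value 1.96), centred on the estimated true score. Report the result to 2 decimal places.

[239.79, 259.11]

σ = 243.36^(1/2) = 15.600
Full-length reliability (Spearman-Brown) = 2(0.798)/(1+0.798) ≈ 0.888
T̂ = r·X + (1 − r)·M = 0.888·249 + 0.112·253 ≈ 221.026 + 28.424 ≈ 249.449
SE_est = 15.600·√[r(1 − r)] ≈ 4.926
CI = 249.449 ± 1.96 · 4.926 → [239.794, 259.105]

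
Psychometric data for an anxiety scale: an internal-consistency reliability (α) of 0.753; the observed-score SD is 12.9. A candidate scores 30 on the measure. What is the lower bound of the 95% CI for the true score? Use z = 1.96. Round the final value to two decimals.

17.43

SEM = 12.900 * √(1 − 0.753) = 12.900 * √0.247 ≈ 12.900 * 0.497 ≈ 6.411
1.96 * SEM ≈ 12.566
Lower limit = 30 − 12.566 ≈ 17.434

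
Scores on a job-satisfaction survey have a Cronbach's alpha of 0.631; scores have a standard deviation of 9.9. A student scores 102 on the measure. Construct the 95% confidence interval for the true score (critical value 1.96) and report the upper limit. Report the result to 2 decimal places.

SEM = 9.900 * √(1 − 0.631) = 9.900 * √0.369 ≈ 9.900 * 0.607 ≈ 6.014
1.96 * SEM ≈ 11.787
Upper bound: 102 + 11.787 = 113.787

113.79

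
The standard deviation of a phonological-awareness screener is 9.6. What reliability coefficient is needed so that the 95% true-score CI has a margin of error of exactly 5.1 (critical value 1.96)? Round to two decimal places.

SEM needed = half-width / z = 5.1/1.96 ≃ 2.602
Required reliability = 1 − (SEM/SD)² = 1 − 0.073 ≃ 0.927

0.93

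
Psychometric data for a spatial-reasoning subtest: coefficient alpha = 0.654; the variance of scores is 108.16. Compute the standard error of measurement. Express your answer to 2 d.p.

6.12

SD = √108.16 ≈ 10.400
The standard error of measurement is 10.400·√(1 − 0.654) ≈ 10.400·0.588 ≈ 6.117.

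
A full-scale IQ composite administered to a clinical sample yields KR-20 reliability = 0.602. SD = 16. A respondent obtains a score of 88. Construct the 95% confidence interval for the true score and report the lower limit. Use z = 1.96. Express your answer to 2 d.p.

SEM = 16.0000·√(1 − 0.6020) ≈ 10.0940
Half-width = 1.96·10.0940 ≈ 19.7842
Lower bound: 88 − 19.7842 = 68.2158

68.22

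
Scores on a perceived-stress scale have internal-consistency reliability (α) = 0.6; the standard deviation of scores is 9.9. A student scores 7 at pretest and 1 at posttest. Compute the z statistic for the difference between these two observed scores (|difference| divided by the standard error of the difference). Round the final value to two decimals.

0.68

SEM = 9.900 × √(1 − 0.600) = 9.900 × √0.400 ≃ 9.900 × 0.632 ≃ 6.261
Standard error of the difference = 6.261·√2 ≃ 8.855
z = 6 / 8.855 ≃ 0.678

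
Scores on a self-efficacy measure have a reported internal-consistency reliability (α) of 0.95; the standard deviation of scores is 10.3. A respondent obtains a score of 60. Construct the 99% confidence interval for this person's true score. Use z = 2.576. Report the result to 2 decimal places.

SEM = 10.3000×√(1 − 0.9500) ≈ 2.3032
Margin = 2.576 × 2.3032 ≈ 5.9329
99% CI: 60 ± 5.9329 = [54.0671, 65.9329]

[54.07, 65.93]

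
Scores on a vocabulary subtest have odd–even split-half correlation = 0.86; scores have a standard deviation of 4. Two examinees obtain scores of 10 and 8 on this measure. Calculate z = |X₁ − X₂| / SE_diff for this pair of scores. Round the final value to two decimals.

r_full = 2·0.86 / (1 + 0.86) ≃ 0.9247
SEM = 4.0000×√(1 − 0.9247) ≃ 1.0974
SE_diff = √2 × SEM ≃ 1.5520
z = |10 − 8| / 1.5520 = 2 / 1.5520 ≃ 1.2887

1.29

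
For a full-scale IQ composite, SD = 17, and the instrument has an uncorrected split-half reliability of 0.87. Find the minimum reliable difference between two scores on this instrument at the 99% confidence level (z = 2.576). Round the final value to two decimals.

Full-length reliability (Spearman-Brown) = 2(0.87)/(1+0.87) ≈ 0.9305
SEM = 17.0000 · √(1 − 0.9305) = 17.0000 · √0.0695 ≈ 17.0000 · 0.2637 ≈ 4.4823
Standard error of the difference = 4.4823·√2 ≈ 6.3389
Smallest detectable difference = 2.576·6.3389 ≈ 16.3290

16.33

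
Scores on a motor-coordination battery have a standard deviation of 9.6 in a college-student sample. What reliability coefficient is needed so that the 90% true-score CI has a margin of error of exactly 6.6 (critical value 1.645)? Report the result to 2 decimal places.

0.83

SEM needed = half-width / z = 6.6/1.645 ≈ 4.012
r = 1 − (4.012/9.6)² ≈ 1 − 0.175 ≈ 0.825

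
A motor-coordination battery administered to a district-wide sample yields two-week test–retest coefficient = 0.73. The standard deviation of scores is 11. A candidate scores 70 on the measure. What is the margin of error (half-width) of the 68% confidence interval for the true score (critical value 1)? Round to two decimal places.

5.72

SEM = 11.000 × √(1 − 0.730) = 11.000 × √0.270 ≈ 11.000 × 0.520 ≈ 5.716
Half-width = 1×5.716 ≈ 5.716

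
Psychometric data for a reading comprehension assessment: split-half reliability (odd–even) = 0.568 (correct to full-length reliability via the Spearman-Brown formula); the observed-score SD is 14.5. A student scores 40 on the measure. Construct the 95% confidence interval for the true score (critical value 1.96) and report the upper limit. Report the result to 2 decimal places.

r_full = 2·0.568 / (1 + 0.568) ≈ 0.724
SEM = 14.500 × √(1 − 0.724) = 14.500 × √0.276 ≈ 14.500 × 0.525 ≈ 7.611
1.96 × SEM ≈ 14.917
Upper limit = 40 + 14.917 ≈ 54.917

54.92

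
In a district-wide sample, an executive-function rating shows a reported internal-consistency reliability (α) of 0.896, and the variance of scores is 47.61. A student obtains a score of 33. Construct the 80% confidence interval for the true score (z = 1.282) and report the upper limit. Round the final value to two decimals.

35.85

SD = √47.61 = 6.900
SEM = 6.900 × √(1 − 0.896) = 6.900 × √0.104 ≈ 6.900 × 0.322 ≈ 2.225
Margin = 1.282 × 2.225 ≈ 2.853
Upper limit = 33 + 2.853 ≈ 35.853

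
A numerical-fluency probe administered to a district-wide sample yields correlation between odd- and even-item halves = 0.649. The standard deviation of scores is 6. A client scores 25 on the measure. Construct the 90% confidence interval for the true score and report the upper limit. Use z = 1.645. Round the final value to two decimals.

29.55

Full-length reliability (Spearman-Brown) = 2(0.649)/(1+0.649) ≃ 0.787
SEM = 6.000 × √(1 − 0.787) = 6.000 × √0.213 ≃ 6.000 × 0.461 ≃ 2.768
1.645 × SEM ≃ 4.554
Upper bound: 25 + 4.554 = 29.554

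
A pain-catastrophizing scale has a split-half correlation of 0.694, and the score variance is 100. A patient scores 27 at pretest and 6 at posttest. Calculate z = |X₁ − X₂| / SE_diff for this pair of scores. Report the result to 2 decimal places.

3.49

SD = √100 ≈ 10.000
Full-length reliability (Spearman-Brown) = 2(0.694)/(1+0.694) ≈ 0.819
SEM = 10.000×√(1 − 0.819) ≈ 4.250
SE_diff = SEM × √2 ≈ 4.250 × 1.414 ≈ 6.011
z = 21 / 6.011 ≈ 3.494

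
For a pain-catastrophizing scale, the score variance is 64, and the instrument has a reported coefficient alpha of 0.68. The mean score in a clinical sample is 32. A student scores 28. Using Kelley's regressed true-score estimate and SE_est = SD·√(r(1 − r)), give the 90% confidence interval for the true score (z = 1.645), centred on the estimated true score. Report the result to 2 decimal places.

SD = √64 ≃ 8.000
T̂ = r·X + (1 − r)·M = 0.680·28 + 0.320·32 = 19.040 + 10.240 ≃ 29.280
SE_est = SD · √(r(1 − r)) = 8.000 · √0.218 ≃ 8.000 · 0.466 ≃ 3.732
90% CI: 29.280 ± 6.139 ≃ (23.141, 35.419)

[23.14, 35.42]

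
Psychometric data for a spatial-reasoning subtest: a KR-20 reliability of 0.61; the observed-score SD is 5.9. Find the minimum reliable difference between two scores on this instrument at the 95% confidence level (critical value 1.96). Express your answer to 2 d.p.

SEM = 5.9000*√(1 − 0.6100) ≃ 3.6845
SE_diff = SEM * √2 ≃ 3.6845 * 1.4142 ≃ 5.2107
Smallest detectable difference = 1.96*5.2107 ≃ 10.2130

10.21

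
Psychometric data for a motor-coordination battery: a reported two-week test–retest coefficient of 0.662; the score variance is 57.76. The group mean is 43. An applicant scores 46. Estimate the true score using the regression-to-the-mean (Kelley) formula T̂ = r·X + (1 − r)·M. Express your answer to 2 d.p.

T̂ = r·X + (1 − r)·M = 0.66200·46 + 0.33800·43 = 30.45200 + 14.53400 ≈ 44.98600

44.99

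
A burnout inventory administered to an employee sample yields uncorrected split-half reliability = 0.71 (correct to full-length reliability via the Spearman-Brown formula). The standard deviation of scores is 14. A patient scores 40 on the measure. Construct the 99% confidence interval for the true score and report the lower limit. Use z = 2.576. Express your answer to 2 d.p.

Spearman-Brown: r = 2(0.71) / (1 + 0.71) = 1.42000 / 1.71000 ≈ 0.83041
SEM = 14.00000 × √(1 − 0.83041) = 14.00000 × √0.16959 ≈ 14.00000 × 0.41181 ≈ 5.76539
Margin = 2.576 × 5.76539 ≈ 14.85165
Lower limit = 40 − 14.85165 ≈ 25.14835

25.15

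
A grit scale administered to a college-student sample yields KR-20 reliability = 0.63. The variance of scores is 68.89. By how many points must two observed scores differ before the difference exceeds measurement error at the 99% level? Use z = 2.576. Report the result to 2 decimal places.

σ = 68.89^(1/2) = 8.300
The standard error of measurement is 8.300*√(1 − 0.630) ≈ 8.300*0.608 ≈ 5.049.
Standard error of the difference = 5.049·√2 ≈ 7.140
Minimum reliable difference = 2.576 * SE_diff ≈ 2.576 * 7.140 ≈ 18.392

18.39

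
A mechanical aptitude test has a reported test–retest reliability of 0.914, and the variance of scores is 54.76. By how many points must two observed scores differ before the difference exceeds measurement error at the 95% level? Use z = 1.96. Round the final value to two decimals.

6.02

SD = √54.76 = 7.400
SEM = 7.400×√(1 − 0.914) ≈ 2.170
Standard error of the difference = 2.170·√2 ≈ 3.069
Smallest detectable difference = 1.96×3.069 ≈ 6.015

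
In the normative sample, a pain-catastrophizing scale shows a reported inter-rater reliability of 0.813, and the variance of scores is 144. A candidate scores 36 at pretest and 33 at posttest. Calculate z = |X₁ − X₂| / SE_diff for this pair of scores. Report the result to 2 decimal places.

0.41

σ = 144^(1/2) = 12.000
SEM = 12.000 * √(1 − 0.813) = 12.000 * √0.187 ≈ 12.000 * 0.432 ≈ 5.189
Standard error of the difference = 5.189·√2 ≈ 7.339
z = |36 − 33| / 7.339 = 3 / 7.339 ≈ 0.409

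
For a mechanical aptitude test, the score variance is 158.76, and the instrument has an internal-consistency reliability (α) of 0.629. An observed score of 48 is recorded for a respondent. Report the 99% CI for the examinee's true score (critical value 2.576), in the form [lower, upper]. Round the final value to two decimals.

SD = √158.76 ≈ 12.60000
The standard error of measurement is 12.60000*√(1 − 0.62900) ≈ 12.60000*0.60910 ≈ 7.67463.
Margin = 2.576 * 7.67463 ≈ 19.76985
CI = 48 ± 19.76985 → [28.23015, 67.76985]

[28.23, 67.77]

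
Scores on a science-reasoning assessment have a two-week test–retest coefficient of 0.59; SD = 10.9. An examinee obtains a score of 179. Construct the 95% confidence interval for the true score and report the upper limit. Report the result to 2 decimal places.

192.68

SEM = 10.90000 · √(1 − 0.59000) = 10.90000 · √0.41000 ≈ 10.90000 · 0.64031 ≈ 6.97941
Half-width = 1.96·6.97941 ≈ 13.67963
Upper limit = 179 + 13.67963 ≈ 192.67963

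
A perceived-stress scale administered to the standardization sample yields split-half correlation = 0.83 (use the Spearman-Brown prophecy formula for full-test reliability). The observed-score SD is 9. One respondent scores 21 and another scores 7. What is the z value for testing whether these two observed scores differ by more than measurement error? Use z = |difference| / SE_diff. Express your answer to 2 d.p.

Full-length reliability (Spearman-Brown) = 2(0.83)/(1+0.83) ≈ 0.9071
SEM = 9.0000 * √(1 − 0.9071) = 9.0000 * √0.0929 ≈ 9.0000 * 0.3048 ≈ 2.7431
SE_diff = √2 * SEM ≈ 3.8793
z = |21 − 7| / 3.8793 = 14 / 3.8793 ≈ 3.6089

3.61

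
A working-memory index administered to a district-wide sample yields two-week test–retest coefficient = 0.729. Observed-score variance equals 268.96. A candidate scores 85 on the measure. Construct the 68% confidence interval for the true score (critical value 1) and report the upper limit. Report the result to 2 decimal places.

93.54

SD = √268.96 = 16.4000
SEM = 16.4000·√(1 − 0.7290) ≈ 8.5375
Half-width = 1·8.5375 ≈ 8.5375
Upper bound: 85 + 8.5375 = 93.5375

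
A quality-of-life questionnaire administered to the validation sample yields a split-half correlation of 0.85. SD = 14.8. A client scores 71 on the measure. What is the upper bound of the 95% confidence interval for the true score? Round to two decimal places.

Spearman-Brown: r = 2(0.85) / (1 + 0.85) = 1.7000 / 1.8500 ≃ 0.9189
SEM = 14.8000 · √(1 − 0.9189) = 14.8000 · √0.0811 ≃ 14.8000 · 0.2847 ≃ 4.2143
1.96 · SEM ≃ 8.2600
Upper bound: 71 + 8.2600 = 79.2600

79.26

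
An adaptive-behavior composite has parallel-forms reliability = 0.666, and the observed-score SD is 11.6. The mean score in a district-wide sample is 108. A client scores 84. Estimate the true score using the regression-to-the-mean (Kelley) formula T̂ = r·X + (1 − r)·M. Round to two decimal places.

T̂ = r·X + (1 − r)·M = 0.6660·84 + 0.3340·108 = 55.9440 + 36.0720 ≈ 92.0160

92.02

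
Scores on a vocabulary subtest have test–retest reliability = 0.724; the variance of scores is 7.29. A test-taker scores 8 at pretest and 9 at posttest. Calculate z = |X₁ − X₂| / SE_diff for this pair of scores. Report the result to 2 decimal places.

0.50

SD = √7.29 ≈ 2.700
SEM = 2.700·√(1 − 0.724) ≈ 1.418
Standard error of the difference = 1.418·√2 ≈ 2.006
z = |8 − 9| / 2.006 = 1 / 2.006 ≈ 0.499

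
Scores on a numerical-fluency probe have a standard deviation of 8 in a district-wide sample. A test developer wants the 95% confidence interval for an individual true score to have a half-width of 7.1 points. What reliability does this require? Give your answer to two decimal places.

SEM needed = half-width / z = 7.1/1.96 ≃ 3.62245
r = 1 − (3.62245/8)² ≃ 1 − 0.20503 ≃ 0.79497

0.79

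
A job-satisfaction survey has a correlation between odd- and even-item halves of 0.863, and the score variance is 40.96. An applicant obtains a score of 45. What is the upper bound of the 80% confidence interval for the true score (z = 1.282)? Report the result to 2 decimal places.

47.22

SD = √40.96 = 6.40000
Full-length reliability (Spearman-Brown) = 2(0.863)/(1+0.863) ≈ 0.92646
SEM = 6.40000 * √(1 − 0.92646) = 6.40000 * √0.07354 ≈ 6.40000 * 0.27118 ≈ 1.73554
1.282 * SEM ≈ 2.22496
Upper bound: 45 + 2.22496 = 47.22496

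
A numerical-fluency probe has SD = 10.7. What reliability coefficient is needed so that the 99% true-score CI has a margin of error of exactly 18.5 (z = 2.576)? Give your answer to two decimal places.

Required SEM = 18.5 / 2.576 ≈ 7.182
r = 1 − (7.182/10.7)² ≈ 1 − 0.450 ≈ 0.550

0.55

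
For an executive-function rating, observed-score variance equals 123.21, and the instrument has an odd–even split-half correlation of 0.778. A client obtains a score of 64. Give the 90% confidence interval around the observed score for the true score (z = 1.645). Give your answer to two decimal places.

[57.55, 70.45]

SD = √123.21 ≈ 11.1000
Spearman-Brown: r = 2(0.778) / (1 + 0.778) = 1.5560 / 1.7780 ≈ 0.8751
SEM = 11.1000 · √(1 − 0.8751) = 11.1000 · √0.1249 ≈ 11.1000 · 0.3534 ≈ 3.9222
1.645 · SEM ≈ 6.4521
CI = 64 ± 6.4521 → [57.5479, 70.4521]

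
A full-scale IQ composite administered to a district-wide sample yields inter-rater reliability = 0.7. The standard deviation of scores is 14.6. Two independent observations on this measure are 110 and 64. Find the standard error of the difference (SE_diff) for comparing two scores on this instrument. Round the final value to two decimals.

11.31

The standard error of measurement is 14.600×√(1 − 0.700) ≈ 14.600×0.548 ≈ 7.997.
SE_diff = SEM × √2 ≈ 7.997 × 1.414 ≈ 11.309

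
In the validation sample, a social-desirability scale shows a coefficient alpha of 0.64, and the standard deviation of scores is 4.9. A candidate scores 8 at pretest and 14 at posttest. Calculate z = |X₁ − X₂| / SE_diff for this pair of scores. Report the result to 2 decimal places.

SEM = 4.9000·√(1 − 0.6400) ≃ 2.9400
SE_diff = SEM · √2 ≃ 2.9400 · 1.4142 ≃ 4.1578
z = |8 − 14| / 4.1578 = 6 / 4.1578 ≃ 1.4431

1.44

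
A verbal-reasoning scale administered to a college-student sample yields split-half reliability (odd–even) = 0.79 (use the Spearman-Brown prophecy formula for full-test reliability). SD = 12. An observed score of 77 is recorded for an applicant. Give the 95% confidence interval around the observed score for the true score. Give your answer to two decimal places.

Spearman-Brown: r = 2(0.79) / (1 + 0.79) = 1.58000 / 1.79000 ≈ 0.88268
The standard error of measurement is 12.00000*√(1 − 0.88268) ≈ 12.00000*0.34252 ≈ 4.11021.
1.96 * SEM ≈ 8.05602
CI = 77 ± 8.05602 → [68.94398, 85.05602]

[68.94, 85.06]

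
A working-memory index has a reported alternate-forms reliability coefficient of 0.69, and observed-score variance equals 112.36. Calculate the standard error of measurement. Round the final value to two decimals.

5.90

SD = √112.36 = 10.600
SEM = 10.600 × √(1 − 0.690) = 10.600 × √0.310 ≃ 10.600 × 0.557 ≃ 5.902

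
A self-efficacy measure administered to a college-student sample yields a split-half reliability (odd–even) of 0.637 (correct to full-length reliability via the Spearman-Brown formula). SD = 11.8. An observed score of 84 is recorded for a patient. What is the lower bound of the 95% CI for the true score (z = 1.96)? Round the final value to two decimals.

73.11

r_full = 2·0.637 / (1 + 0.637) ≈ 0.7783
SEM = 11.8000×√(1 − 0.7783) ≈ 5.5566
Half-width = 1.96×5.5566 ≈ 10.8910
Lower limit = 84 − 10.8910 ≈ 73.1090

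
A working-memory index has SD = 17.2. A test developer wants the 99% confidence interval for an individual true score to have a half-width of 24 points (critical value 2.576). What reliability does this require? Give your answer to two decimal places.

SEM needed = half-width / z = 24/2.576 ≃ 9.317
r = 1 − (9.317/17.2)² ≃ 1 − 0.293 ≃ 0.707

0.71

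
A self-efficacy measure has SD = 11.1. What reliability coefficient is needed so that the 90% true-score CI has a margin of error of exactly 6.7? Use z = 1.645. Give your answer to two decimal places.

0.87

Required SEM = 6.7 / 1.645 ≈ 4.073
r = 1 − (SEM / SD)² = 1 − (4.073 / 11.1)² ≈ 1 − 0.135 ≈ 0.865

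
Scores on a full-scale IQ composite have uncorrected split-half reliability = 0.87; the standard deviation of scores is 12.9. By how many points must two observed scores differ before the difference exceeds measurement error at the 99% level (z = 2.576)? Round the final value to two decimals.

Spearman-Brown: r = 2(0.87) / (1 + 0.87) = 1.7400 / 1.8700 ≃ 0.9305
SEM = 12.9000 * √(1 − 0.9305) = 12.9000 * √0.0695 ≃ 12.9000 * 0.2637 ≃ 3.4013
SE_diff = SEM * √2 ≃ 3.4013 * 1.4142 ≃ 4.8101
Smallest detectable difference = 2.576*4.8101 ≃ 12.3909

12.39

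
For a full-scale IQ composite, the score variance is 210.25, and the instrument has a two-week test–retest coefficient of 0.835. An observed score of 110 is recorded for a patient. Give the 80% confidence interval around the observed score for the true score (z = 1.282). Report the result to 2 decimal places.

[102.45, 117.55]

SD = √210.25 ≈ 14.500
SEM = 14.500·√(1 − 0.835) ≈ 5.890
Half-width = 1.282·5.890 ≈ 7.551
Interval: (102.449, 117.551)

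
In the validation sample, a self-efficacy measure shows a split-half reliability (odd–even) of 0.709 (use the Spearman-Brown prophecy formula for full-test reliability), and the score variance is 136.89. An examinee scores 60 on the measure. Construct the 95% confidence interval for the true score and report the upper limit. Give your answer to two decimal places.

σ = 136.89^(1/2) = 11.700
Spearman-Brown: r = 2(0.709) / (1 + 0.709) = 1.418 / 1.709 ≈ 0.830
SEM = 11.700×√(1 − 0.830) ≈ 4.828
Margin = 1.96 × 4.828 ≈ 9.463
Upper limit = 60 + 9.463 ≈ 69.463

69.46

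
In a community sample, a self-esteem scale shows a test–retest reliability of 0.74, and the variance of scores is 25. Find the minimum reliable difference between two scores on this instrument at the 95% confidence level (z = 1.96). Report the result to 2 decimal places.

SD = √25 ≃ 5.0000
SEM = 5.0000×√(1 − 0.7400) ≃ 2.5495
Standard error of the difference = 2.5495·√2 ≃ 3.6056
Minimum reliable difference = 1.96 × SE_diff ≃ 1.96 × 3.6056 ≃ 7.0669

7.07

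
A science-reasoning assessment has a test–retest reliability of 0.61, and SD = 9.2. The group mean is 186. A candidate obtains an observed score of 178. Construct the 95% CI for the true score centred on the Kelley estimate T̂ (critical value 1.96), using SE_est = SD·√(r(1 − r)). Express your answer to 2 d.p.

[172.32, 189.92]

T̂ = 0.6100(178) + 0.3900(186) ≈ 181.1200
SE_est = SD × √(r(1 − r)) = 9.2000 × √0.2379 ≈ 9.2000 × 0.4877 ≈ 4.4873
CI = 181.1200 ± 1.96 × 4.4873 → [172.3249, 189.9151]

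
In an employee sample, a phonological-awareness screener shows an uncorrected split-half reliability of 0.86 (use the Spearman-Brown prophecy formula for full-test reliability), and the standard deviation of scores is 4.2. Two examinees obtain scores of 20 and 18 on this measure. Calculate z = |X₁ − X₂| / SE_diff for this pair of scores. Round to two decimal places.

1.23

Spearman-Brown: r = 2(0.86) / (1 + 0.86) = 1.7200 / 1.8600 ≈ 0.9247
SEM = 4.2000 · √(1 − 0.9247) = 4.2000 · √0.0753 ≈ 4.2000 · 0.2744 ≈ 1.1523
SE_diff = √2 · SEM ≈ 1.6296
z = 2 / 1.6296 ≈ 1.2273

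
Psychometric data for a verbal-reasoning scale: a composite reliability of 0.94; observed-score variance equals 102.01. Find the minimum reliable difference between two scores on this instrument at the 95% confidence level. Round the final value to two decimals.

SD = √102.01 ≈ 10.100
SEM = 10.100*√(1 − 0.940) ≈ 2.474
Standard error of the difference = 2.474·√2 ≈ 3.499
Minimum reliable difference = 1.96 * SE_diff ≈ 1.96 * 3.499 ≈ 6.858

6.86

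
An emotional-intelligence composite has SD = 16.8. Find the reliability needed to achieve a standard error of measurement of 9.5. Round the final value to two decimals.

0.68

r = 1 − (SEM / SD)² = 1 − (9.5000 / 16.8)² ≈ 1 − 0.3198 ≈ 0.6802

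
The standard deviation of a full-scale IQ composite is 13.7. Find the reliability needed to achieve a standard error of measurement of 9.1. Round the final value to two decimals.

0.56

Required reliability = 1 − (SEM/SD)² = 1 − 0.4412 ≈ 0.5588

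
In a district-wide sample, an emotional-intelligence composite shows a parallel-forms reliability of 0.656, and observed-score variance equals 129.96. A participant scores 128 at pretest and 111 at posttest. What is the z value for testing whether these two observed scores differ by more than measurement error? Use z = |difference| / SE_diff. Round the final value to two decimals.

σ = 129.96^(1/2) = 11.4000
The standard error of measurement is 11.4000·√(1 − 0.6560) ≈ 11.4000·0.5865 ≈ 6.6863.
SE_diff = SEM · √2 ≈ 6.6863 · 1.4142 ≈ 9.4558
z = |128 − 111| / 9.4558 = 17 / 9.4558 ≈ 1.7978

1.80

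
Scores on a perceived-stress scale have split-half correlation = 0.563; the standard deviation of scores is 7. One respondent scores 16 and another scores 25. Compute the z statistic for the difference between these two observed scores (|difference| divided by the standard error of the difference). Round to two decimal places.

r_full = 2·0.563 / (1 + 0.563) ≈ 0.720
SEM = 7.000·√(1 − 0.720) ≈ 3.701
Standard error of the difference = 3.701·√2 ≈ 5.234
z = 9 / 5.234 ≈ 1.719

1.72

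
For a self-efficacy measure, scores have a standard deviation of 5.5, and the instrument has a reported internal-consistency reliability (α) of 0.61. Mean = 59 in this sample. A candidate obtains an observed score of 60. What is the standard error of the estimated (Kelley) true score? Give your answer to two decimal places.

2.68

SE_est = 5.500·√[r(1 − r)] ≈ 2.683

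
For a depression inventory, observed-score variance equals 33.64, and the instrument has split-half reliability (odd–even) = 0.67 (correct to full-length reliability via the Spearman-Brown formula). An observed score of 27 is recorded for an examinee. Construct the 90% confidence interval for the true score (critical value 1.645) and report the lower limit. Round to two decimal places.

22.76

σ = 33.64^(1/2) = 5.80000
Spearman-Brown: r = 2(0.67) / (1 + 0.67) = 1.34000 / 1.67000 ≃ 0.80240
SEM = 5.80000 × √(1 − 0.80240) = 5.80000 × √0.19760 ≃ 5.80000 × 0.44453 ≃ 2.57826
Margin = 1.645 × 2.57826 ≃ 4.24124
Lower bound: 27 − 4.24124 = 22.75876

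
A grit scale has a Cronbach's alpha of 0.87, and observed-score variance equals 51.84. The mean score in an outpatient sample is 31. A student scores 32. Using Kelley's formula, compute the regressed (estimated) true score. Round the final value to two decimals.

Estimated true score = 0.87000×32 + (1 − 0.87000)×31 ≈ 31.87000

31.87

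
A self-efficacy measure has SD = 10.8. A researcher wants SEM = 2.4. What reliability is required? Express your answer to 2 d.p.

Required reliability = 1 − (SEM/SD)² = 1 − 0.04938 ≈ 0.95062

0.95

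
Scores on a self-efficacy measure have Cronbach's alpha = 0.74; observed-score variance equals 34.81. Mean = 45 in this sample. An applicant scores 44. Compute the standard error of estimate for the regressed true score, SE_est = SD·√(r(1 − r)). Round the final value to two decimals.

2.59

SD = √34.81 ≈ 5.9000
SE_est = 5.9000·√[r(1 − r)] ≈ 2.5879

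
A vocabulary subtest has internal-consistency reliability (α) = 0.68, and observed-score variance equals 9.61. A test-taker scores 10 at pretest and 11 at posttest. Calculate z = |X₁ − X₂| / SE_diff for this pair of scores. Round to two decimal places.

0.40

σ = 9.61^(1/2) = 3.100
SEM = 3.100·√(1 − 0.680) ≈ 1.754
Standard error of the difference = 1.754·√2 ≈ 2.480
z = 1 / 2.480 ≈ 0.403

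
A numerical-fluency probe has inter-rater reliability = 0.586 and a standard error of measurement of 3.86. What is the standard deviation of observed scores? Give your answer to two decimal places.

SD = 3.86 / √(1 − 0.586) ≈ 5.99911

6.00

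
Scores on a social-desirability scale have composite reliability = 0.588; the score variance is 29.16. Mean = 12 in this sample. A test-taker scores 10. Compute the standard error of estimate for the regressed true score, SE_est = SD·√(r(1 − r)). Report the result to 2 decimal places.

2.66

SD = √29.16 ≃ 5.4000
SE_est = SD · √(r(1 − r)) = 5.4000 · √0.2423 ≃ 5.4000 · 0.4922 ≃ 2.6579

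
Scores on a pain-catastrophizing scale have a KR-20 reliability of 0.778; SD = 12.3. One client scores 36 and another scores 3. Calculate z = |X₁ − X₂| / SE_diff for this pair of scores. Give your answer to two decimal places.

4.03

The standard error of measurement is 12.3000×√(1 − 0.7780) ≈ 12.3000×0.4712 ≈ 5.7954.
Standard error of the difference = 5.7954·√2 ≈ 8.1959
z = 33 / 8.1959 ≈ 4.0264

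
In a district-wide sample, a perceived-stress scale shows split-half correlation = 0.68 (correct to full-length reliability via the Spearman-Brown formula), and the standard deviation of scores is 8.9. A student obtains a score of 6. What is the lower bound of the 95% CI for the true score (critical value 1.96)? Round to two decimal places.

r_full = 2·0.68 / (1 + 0.68) ≈ 0.810
SEM = 8.900 * √(1 − 0.810) = 8.900 * √0.190 ≈ 8.900 * 0.436 ≈ 3.884
1.96 * SEM ≈ 7.613
Lower bound: 6 − 7.613 = -1.613

-1.61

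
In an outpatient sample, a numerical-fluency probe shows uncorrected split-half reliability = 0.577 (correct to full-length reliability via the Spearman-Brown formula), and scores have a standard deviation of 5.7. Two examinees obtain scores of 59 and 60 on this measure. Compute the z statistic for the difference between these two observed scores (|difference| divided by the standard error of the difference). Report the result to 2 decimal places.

Spearman-Brown: r = 2(0.577) / (1 + 0.577) = 1.154 / 1.577 ≈ 0.732
The standard error of measurement is 5.700×√(1 − 0.732) ≈ 5.700×0.518 ≈ 2.952.
SE_diff = SEM × √2 ≈ 2.952 × 1.414 ≈ 4.175
z = 1 / 4.175 ≈ 0.240

0.24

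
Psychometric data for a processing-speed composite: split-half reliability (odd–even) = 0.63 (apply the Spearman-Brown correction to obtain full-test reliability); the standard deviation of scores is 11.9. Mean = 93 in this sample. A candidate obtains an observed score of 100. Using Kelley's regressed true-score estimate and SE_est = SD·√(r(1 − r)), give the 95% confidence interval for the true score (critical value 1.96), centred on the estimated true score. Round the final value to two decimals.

Full-length reliability (Spearman-Brown) = 2(0.63)/(1+0.63) ≃ 0.773
T̂ = 0.773(100) + 0.227(93) ≃ 98.411
SE_est = SD · √(r(1 − r)) = 11.900 · √0.175 ≃ 11.900 · 0.419 ≃ 4.985
95% CI: 98.411 ± 9.770 ≃ (88.641, 108.181)

[88.64, 108.18]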